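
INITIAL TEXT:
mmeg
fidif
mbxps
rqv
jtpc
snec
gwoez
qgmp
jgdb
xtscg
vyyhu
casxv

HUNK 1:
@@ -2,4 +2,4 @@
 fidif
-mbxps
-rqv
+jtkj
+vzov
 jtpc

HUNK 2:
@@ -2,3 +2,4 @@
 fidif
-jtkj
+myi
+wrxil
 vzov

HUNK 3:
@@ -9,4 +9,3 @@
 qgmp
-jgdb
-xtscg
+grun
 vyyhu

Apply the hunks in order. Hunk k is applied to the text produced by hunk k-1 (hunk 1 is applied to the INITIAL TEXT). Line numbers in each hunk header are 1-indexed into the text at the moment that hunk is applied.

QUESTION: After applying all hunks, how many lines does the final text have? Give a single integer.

Answer: 12

Derivation:
Hunk 1: at line 2 remove [mbxps,rqv] add [jtkj,vzov] -> 12 lines: mmeg fidif jtkj vzov jtpc snec gwoez qgmp jgdb xtscg vyyhu casxv
Hunk 2: at line 2 remove [jtkj] add [myi,wrxil] -> 13 lines: mmeg fidif myi wrxil vzov jtpc snec gwoez qgmp jgdb xtscg vyyhu casxv
Hunk 3: at line 9 remove [jgdb,xtscg] add [grun] -> 12 lines: mmeg fidif myi wrxil vzov jtpc snec gwoez qgmp grun vyyhu casxv
Final line count: 12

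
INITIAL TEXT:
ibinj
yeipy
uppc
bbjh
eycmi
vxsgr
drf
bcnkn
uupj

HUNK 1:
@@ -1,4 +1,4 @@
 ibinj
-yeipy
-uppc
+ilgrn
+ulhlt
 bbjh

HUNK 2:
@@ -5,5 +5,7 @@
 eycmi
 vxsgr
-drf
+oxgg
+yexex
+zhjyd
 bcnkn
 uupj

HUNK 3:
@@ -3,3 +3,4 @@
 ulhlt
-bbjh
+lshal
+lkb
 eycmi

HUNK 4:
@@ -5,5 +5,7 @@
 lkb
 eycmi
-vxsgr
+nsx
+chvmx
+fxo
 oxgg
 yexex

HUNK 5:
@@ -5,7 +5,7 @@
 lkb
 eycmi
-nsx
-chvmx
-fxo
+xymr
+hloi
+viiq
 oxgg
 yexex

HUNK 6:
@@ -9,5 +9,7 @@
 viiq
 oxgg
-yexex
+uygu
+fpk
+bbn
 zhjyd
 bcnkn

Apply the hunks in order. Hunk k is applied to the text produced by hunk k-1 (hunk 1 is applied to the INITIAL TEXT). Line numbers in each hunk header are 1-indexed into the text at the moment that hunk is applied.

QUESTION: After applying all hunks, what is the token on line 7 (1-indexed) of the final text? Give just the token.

Answer: xymr

Derivation:
Hunk 1: at line 1 remove [yeipy,uppc] add [ilgrn,ulhlt] -> 9 lines: ibinj ilgrn ulhlt bbjh eycmi vxsgr drf bcnkn uupj
Hunk 2: at line 5 remove [drf] add [oxgg,yexex,zhjyd] -> 11 lines: ibinj ilgrn ulhlt bbjh eycmi vxsgr oxgg yexex zhjyd bcnkn uupj
Hunk 3: at line 3 remove [bbjh] add [lshal,lkb] -> 12 lines: ibinj ilgrn ulhlt lshal lkb eycmi vxsgr oxgg yexex zhjyd bcnkn uupj
Hunk 4: at line 5 remove [vxsgr] add [nsx,chvmx,fxo] -> 14 lines: ibinj ilgrn ulhlt lshal lkb eycmi nsx chvmx fxo oxgg yexex zhjyd bcnkn uupj
Hunk 5: at line 5 remove [nsx,chvmx,fxo] add [xymr,hloi,viiq] -> 14 lines: ibinj ilgrn ulhlt lshal lkb eycmi xymr hloi viiq oxgg yexex zhjyd bcnkn uupj
Hunk 6: at line 9 remove [yexex] add [uygu,fpk,bbn] -> 16 lines: ibinj ilgrn ulhlt lshal lkb eycmi xymr hloi viiq oxgg uygu fpk bbn zhjyd bcnkn uupj
Final line 7: xymr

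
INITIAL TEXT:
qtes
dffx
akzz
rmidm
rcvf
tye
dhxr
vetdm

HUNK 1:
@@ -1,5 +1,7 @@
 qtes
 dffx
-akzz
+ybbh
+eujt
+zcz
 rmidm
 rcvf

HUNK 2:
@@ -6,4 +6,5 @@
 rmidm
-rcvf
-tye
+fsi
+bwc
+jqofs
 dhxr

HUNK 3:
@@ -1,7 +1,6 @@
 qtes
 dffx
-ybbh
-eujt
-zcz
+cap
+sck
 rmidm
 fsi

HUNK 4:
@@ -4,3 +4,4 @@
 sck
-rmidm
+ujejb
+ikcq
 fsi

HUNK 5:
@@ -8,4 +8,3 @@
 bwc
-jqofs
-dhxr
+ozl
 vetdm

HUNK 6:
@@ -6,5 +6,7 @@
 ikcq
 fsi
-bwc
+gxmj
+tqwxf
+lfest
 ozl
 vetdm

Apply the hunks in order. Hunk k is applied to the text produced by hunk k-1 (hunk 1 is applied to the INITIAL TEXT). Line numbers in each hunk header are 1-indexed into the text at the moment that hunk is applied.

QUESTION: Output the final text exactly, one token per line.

Answer: qtes
dffx
cap
sck
ujejb
ikcq
fsi
gxmj
tqwxf
lfest
ozl
vetdm

Derivation:
Hunk 1: at line 1 remove [akzz] add [ybbh,eujt,zcz] -> 10 lines: qtes dffx ybbh eujt zcz rmidm rcvf tye dhxr vetdm
Hunk 2: at line 6 remove [rcvf,tye] add [fsi,bwc,jqofs] -> 11 lines: qtes dffx ybbh eujt zcz rmidm fsi bwc jqofs dhxr vetdm
Hunk 3: at line 1 remove [ybbh,eujt,zcz] add [cap,sck] -> 10 lines: qtes dffx cap sck rmidm fsi bwc jqofs dhxr vetdm
Hunk 4: at line 4 remove [rmidm] add [ujejb,ikcq] -> 11 lines: qtes dffx cap sck ujejb ikcq fsi bwc jqofs dhxr vetdm
Hunk 5: at line 8 remove [jqofs,dhxr] add [ozl] -> 10 lines: qtes dffx cap sck ujejb ikcq fsi bwc ozl vetdm
Hunk 6: at line 6 remove [bwc] add [gxmj,tqwxf,lfest] -> 12 lines: qtes dffx cap sck ujejb ikcq fsi gxmj tqwxf lfest ozl vetdm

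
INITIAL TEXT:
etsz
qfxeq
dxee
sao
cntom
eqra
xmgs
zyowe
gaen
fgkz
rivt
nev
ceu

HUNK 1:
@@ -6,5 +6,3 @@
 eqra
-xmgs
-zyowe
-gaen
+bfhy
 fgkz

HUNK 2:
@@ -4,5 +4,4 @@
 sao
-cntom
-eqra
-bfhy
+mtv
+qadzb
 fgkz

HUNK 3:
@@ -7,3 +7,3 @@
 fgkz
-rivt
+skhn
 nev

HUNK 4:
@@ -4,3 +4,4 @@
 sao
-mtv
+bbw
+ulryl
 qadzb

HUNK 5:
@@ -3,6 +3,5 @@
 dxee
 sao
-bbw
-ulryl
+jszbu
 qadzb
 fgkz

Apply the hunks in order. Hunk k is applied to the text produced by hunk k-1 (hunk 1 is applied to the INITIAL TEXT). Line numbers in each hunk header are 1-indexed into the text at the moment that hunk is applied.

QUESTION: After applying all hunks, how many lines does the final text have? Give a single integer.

Hunk 1: at line 6 remove [xmgs,zyowe,gaen] add [bfhy] -> 11 lines: etsz qfxeq dxee sao cntom eqra bfhy fgkz rivt nev ceu
Hunk 2: at line 4 remove [cntom,eqra,bfhy] add [mtv,qadzb] -> 10 lines: etsz qfxeq dxee sao mtv qadzb fgkz rivt nev ceu
Hunk 3: at line 7 remove [rivt] add [skhn] -> 10 lines: etsz qfxeq dxee sao mtv qadzb fgkz skhn nev ceu
Hunk 4: at line 4 remove [mtv] add [bbw,ulryl] -> 11 lines: etsz qfxeq dxee sao bbw ulryl qadzb fgkz skhn nev ceu
Hunk 5: at line 3 remove [bbw,ulryl] add [jszbu] -> 10 lines: etsz qfxeq dxee sao jszbu qadzb fgkz skhn nev ceu
Final line count: 10

Answer: 10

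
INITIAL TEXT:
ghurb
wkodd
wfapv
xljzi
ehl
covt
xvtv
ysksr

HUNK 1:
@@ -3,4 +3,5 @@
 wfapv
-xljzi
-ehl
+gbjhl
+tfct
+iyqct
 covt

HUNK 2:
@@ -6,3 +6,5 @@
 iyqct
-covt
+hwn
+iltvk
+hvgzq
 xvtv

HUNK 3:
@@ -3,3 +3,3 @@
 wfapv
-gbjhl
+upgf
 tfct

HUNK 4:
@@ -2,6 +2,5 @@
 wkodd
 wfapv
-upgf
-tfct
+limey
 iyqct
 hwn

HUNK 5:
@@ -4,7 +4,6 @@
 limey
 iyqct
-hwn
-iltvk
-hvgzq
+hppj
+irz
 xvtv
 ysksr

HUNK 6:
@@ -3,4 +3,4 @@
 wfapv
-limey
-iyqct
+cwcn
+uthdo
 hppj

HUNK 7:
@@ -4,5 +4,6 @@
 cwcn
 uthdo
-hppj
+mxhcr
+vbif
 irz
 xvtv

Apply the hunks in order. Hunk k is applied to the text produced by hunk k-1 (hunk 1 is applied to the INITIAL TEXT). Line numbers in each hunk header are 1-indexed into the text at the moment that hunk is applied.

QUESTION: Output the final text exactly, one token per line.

Hunk 1: at line 3 remove [xljzi,ehl] add [gbjhl,tfct,iyqct] -> 9 lines: ghurb wkodd wfapv gbjhl tfct iyqct covt xvtv ysksr
Hunk 2: at line 6 remove [covt] add [hwn,iltvk,hvgzq] -> 11 lines: ghurb wkodd wfapv gbjhl tfct iyqct hwn iltvk hvgzq xvtv ysksr
Hunk 3: at line 3 remove [gbjhl] add [upgf] -> 11 lines: ghurb wkodd wfapv upgf tfct iyqct hwn iltvk hvgzq xvtv ysksr
Hunk 4: at line 2 remove [upgf,tfct] add [limey] -> 10 lines: ghurb wkodd wfapv limey iyqct hwn iltvk hvgzq xvtv ysksr
Hunk 5: at line 4 remove [hwn,iltvk,hvgzq] add [hppj,irz] -> 9 lines: ghurb wkodd wfapv limey iyqct hppj irz xvtv ysksr
Hunk 6: at line 3 remove [limey,iyqct] add [cwcn,uthdo] -> 9 lines: ghurb wkodd wfapv cwcn uthdo hppj irz xvtv ysksr
Hunk 7: at line 4 remove [hppj] add [mxhcr,vbif] -> 10 lines: ghurb wkodd wfapv cwcn uthdo mxhcr vbif irz xvtv ysksr

Answer: ghurb
wkodd
wfapv
cwcn
uthdo
mxhcr
vbif
irz
xvtv
ysksr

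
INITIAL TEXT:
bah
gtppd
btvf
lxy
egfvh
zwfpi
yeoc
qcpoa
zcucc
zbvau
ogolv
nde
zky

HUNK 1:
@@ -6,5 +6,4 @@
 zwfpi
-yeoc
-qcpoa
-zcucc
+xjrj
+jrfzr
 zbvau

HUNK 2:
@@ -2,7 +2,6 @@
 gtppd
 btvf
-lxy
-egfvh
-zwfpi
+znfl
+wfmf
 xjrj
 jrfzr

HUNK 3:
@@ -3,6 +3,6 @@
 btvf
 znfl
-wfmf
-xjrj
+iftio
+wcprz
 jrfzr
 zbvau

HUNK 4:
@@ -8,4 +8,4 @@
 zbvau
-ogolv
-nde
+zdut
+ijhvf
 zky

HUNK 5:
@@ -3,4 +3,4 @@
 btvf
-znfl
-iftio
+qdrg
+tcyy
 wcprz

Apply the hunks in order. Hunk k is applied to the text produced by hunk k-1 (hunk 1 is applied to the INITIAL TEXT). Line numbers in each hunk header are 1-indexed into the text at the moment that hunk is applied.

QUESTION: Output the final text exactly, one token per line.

Hunk 1: at line 6 remove [yeoc,qcpoa,zcucc] add [xjrj,jrfzr] -> 12 lines: bah gtppd btvf lxy egfvh zwfpi xjrj jrfzr zbvau ogolv nde zky
Hunk 2: at line 2 remove [lxy,egfvh,zwfpi] add [znfl,wfmf] -> 11 lines: bah gtppd btvf znfl wfmf xjrj jrfzr zbvau ogolv nde zky
Hunk 3: at line 3 remove [wfmf,xjrj] add [iftio,wcprz] -> 11 lines: bah gtppd btvf znfl iftio wcprz jrfzr zbvau ogolv nde zky
Hunk 4: at line 8 remove [ogolv,nde] add [zdut,ijhvf] -> 11 lines: bah gtppd btvf znfl iftio wcprz jrfzr zbvau zdut ijhvf zky
Hunk 5: at line 3 remove [znfl,iftio] add [qdrg,tcyy] -> 11 lines: bah gtppd btvf qdrg tcyy wcprz jrfzr zbvau zdut ijhvf zky

Answer: bah
gtppd
btvf
qdrg
tcyy
wcprz
jrfzr
zbvau
zdut
ijhvf
zky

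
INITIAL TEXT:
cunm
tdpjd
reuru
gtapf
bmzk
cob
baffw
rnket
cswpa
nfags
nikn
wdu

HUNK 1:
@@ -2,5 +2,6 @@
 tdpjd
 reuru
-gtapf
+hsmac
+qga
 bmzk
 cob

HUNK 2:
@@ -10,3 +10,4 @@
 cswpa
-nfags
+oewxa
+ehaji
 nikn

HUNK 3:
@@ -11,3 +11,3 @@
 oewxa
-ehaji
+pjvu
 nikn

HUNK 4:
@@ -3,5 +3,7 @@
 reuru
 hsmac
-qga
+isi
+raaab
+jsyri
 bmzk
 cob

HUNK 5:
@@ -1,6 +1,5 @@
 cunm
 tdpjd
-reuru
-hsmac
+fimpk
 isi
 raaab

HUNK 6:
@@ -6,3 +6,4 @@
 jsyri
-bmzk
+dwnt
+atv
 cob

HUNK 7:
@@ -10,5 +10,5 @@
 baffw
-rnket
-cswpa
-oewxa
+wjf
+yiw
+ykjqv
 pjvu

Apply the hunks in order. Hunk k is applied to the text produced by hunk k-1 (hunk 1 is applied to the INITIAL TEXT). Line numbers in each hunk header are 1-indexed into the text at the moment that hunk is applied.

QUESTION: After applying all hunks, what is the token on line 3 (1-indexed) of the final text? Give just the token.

Hunk 1: at line 2 remove [gtapf] add [hsmac,qga] -> 13 lines: cunm tdpjd reuru hsmac qga bmzk cob baffw rnket cswpa nfags nikn wdu
Hunk 2: at line 10 remove [nfags] add [oewxa,ehaji] -> 14 lines: cunm tdpjd reuru hsmac qga bmzk cob baffw rnket cswpa oewxa ehaji nikn wdu
Hunk 3: at line 11 remove [ehaji] add [pjvu] -> 14 lines: cunm tdpjd reuru hsmac qga bmzk cob baffw rnket cswpa oewxa pjvu nikn wdu
Hunk 4: at line 3 remove [qga] add [isi,raaab,jsyri] -> 16 lines: cunm tdpjd reuru hsmac isi raaab jsyri bmzk cob baffw rnket cswpa oewxa pjvu nikn wdu
Hunk 5: at line 1 remove [reuru,hsmac] add [fimpk] -> 15 lines: cunm tdpjd fimpk isi raaab jsyri bmzk cob baffw rnket cswpa oewxa pjvu nikn wdu
Hunk 6: at line 6 remove [bmzk] add [dwnt,atv] -> 16 lines: cunm tdpjd fimpk isi raaab jsyri dwnt atv cob baffw rnket cswpa oewxa pjvu nikn wdu
Hunk 7: at line 10 remove [rnket,cswpa,oewxa] add [wjf,yiw,ykjqv] -> 16 lines: cunm tdpjd fimpk isi raaab jsyri dwnt atv cob baffw wjf yiw ykjqv pjvu nikn wdu
Final line 3: fimpk

Answer: fimpk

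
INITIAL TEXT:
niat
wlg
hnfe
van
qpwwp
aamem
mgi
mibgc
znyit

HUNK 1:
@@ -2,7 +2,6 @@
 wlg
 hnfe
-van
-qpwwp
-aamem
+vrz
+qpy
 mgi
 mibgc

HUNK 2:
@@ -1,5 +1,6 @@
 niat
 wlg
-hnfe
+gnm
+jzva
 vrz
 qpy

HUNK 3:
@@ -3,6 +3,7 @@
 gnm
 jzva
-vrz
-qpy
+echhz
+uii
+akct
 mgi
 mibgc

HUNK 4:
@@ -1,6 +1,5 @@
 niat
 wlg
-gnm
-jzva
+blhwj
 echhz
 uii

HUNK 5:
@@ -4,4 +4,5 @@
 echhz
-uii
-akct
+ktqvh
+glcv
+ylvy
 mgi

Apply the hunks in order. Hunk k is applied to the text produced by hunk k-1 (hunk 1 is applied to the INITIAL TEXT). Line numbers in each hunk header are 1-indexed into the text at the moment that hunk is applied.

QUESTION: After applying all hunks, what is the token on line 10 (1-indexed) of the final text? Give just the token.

Answer: znyit

Derivation:
Hunk 1: at line 2 remove [van,qpwwp,aamem] add [vrz,qpy] -> 8 lines: niat wlg hnfe vrz qpy mgi mibgc znyit
Hunk 2: at line 1 remove [hnfe] add [gnm,jzva] -> 9 lines: niat wlg gnm jzva vrz qpy mgi mibgc znyit
Hunk 3: at line 3 remove [vrz,qpy] add [echhz,uii,akct] -> 10 lines: niat wlg gnm jzva echhz uii akct mgi mibgc znyit
Hunk 4: at line 1 remove [gnm,jzva] add [blhwj] -> 9 lines: niat wlg blhwj echhz uii akct mgi mibgc znyit
Hunk 5: at line 4 remove [uii,akct] add [ktqvh,glcv,ylvy] -> 10 lines: niat wlg blhwj echhz ktqvh glcv ylvy mgi mibgc znyit
Final line 10: znyit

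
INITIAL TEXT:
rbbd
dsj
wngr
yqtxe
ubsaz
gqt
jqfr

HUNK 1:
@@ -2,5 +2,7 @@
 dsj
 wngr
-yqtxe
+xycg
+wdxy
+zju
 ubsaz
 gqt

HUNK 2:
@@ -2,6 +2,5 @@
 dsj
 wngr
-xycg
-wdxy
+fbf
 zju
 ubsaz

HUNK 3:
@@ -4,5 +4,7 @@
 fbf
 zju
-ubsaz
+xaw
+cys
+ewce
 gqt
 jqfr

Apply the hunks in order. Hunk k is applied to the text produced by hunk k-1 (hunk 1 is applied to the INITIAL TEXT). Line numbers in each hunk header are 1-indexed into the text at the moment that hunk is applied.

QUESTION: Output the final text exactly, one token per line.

Hunk 1: at line 2 remove [yqtxe] add [xycg,wdxy,zju] -> 9 lines: rbbd dsj wngr xycg wdxy zju ubsaz gqt jqfr
Hunk 2: at line 2 remove [xycg,wdxy] add [fbf] -> 8 lines: rbbd dsj wngr fbf zju ubsaz gqt jqfr
Hunk 3: at line 4 remove [ubsaz] add [xaw,cys,ewce] -> 10 lines: rbbd dsj wngr fbf zju xaw cys ewce gqt jqfr

Answer: rbbd
dsj
wngr
fbf
zju
xaw
cys
ewce
gqt
jqfr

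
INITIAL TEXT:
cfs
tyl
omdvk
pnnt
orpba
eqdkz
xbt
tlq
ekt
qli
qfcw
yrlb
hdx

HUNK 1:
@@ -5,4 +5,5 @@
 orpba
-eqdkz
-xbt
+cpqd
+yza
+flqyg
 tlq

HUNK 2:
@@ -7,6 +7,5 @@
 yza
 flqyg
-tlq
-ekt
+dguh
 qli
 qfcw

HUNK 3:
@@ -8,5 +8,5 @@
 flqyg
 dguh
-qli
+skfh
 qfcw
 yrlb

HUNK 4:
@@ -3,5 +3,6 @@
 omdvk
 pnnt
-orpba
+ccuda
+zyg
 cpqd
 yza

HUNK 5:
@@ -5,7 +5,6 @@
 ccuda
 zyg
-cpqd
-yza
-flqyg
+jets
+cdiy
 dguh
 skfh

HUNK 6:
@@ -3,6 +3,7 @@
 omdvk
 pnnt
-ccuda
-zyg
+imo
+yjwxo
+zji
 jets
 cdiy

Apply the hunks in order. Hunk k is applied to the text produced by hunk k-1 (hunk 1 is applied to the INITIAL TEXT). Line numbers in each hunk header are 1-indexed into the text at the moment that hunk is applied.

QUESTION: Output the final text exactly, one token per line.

Hunk 1: at line 5 remove [eqdkz,xbt] add [cpqd,yza,flqyg] -> 14 lines: cfs tyl omdvk pnnt orpba cpqd yza flqyg tlq ekt qli qfcw yrlb hdx
Hunk 2: at line 7 remove [tlq,ekt] add [dguh] -> 13 lines: cfs tyl omdvk pnnt orpba cpqd yza flqyg dguh qli qfcw yrlb hdx
Hunk 3: at line 8 remove [qli] add [skfh] -> 13 lines: cfs tyl omdvk pnnt orpba cpqd yza flqyg dguh skfh qfcw yrlb hdx
Hunk 4: at line 3 remove [orpba] add [ccuda,zyg] -> 14 lines: cfs tyl omdvk pnnt ccuda zyg cpqd yza flqyg dguh skfh qfcw yrlb hdx
Hunk 5: at line 5 remove [cpqd,yza,flqyg] add [jets,cdiy] -> 13 lines: cfs tyl omdvk pnnt ccuda zyg jets cdiy dguh skfh qfcw yrlb hdx
Hunk 6: at line 3 remove [ccuda,zyg] add [imo,yjwxo,zji] -> 14 lines: cfs tyl omdvk pnnt imo yjwxo zji jets cdiy dguh skfh qfcw yrlb hdx

Answer: cfs
tyl
omdvk
pnnt
imo
yjwxo
zji
jets
cdiy
dguh
skfh
qfcw
yrlb
hdx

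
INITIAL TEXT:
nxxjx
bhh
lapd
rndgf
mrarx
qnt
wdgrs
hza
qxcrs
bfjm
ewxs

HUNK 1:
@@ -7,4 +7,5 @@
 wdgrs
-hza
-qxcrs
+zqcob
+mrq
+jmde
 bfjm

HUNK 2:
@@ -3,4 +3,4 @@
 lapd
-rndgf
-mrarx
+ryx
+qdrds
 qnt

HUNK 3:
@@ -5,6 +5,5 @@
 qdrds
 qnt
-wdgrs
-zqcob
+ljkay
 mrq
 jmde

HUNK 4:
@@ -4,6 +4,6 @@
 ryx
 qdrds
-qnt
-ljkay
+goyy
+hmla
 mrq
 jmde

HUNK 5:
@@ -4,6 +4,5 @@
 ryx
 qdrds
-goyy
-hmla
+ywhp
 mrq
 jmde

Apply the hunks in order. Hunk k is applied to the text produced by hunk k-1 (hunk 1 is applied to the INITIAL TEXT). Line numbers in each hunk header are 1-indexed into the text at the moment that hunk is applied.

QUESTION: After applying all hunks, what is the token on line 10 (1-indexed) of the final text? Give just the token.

Answer: ewxs

Derivation:
Hunk 1: at line 7 remove [hza,qxcrs] add [zqcob,mrq,jmde] -> 12 lines: nxxjx bhh lapd rndgf mrarx qnt wdgrs zqcob mrq jmde bfjm ewxs
Hunk 2: at line 3 remove [rndgf,mrarx] add [ryx,qdrds] -> 12 lines: nxxjx bhh lapd ryx qdrds qnt wdgrs zqcob mrq jmde bfjm ewxs
Hunk 3: at line 5 remove [wdgrs,zqcob] add [ljkay] -> 11 lines: nxxjx bhh lapd ryx qdrds qnt ljkay mrq jmde bfjm ewxs
Hunk 4: at line 4 remove [qnt,ljkay] add [goyy,hmla] -> 11 lines: nxxjx bhh lapd ryx qdrds goyy hmla mrq jmde bfjm ewxs
Hunk 5: at line 4 remove [goyy,hmla] add [ywhp] -> 10 lines: nxxjx bhh lapd ryx qdrds ywhp mrq jmde bfjm ewxs
Final line 10: ewxs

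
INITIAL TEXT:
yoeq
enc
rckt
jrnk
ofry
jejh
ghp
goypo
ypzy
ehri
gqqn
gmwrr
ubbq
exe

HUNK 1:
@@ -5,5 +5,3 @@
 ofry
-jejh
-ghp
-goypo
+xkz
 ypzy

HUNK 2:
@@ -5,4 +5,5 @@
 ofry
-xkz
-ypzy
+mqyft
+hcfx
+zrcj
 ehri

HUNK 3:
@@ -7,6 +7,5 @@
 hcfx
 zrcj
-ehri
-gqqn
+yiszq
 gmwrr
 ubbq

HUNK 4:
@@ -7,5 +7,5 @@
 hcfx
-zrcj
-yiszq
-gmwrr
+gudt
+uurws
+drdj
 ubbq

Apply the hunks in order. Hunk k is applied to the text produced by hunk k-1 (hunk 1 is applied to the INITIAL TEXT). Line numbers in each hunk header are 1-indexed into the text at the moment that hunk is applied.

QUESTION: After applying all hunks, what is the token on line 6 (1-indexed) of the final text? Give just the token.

Hunk 1: at line 5 remove [jejh,ghp,goypo] add [xkz] -> 12 lines: yoeq enc rckt jrnk ofry xkz ypzy ehri gqqn gmwrr ubbq exe
Hunk 2: at line 5 remove [xkz,ypzy] add [mqyft,hcfx,zrcj] -> 13 lines: yoeq enc rckt jrnk ofry mqyft hcfx zrcj ehri gqqn gmwrr ubbq exe
Hunk 3: at line 7 remove [ehri,gqqn] add [yiszq] -> 12 lines: yoeq enc rckt jrnk ofry mqyft hcfx zrcj yiszq gmwrr ubbq exe
Hunk 4: at line 7 remove [zrcj,yiszq,gmwrr] add [gudt,uurws,drdj] -> 12 lines: yoeq enc rckt jrnk ofry mqyft hcfx gudt uurws drdj ubbq exe
Final line 6: mqyft

Answer: mqyft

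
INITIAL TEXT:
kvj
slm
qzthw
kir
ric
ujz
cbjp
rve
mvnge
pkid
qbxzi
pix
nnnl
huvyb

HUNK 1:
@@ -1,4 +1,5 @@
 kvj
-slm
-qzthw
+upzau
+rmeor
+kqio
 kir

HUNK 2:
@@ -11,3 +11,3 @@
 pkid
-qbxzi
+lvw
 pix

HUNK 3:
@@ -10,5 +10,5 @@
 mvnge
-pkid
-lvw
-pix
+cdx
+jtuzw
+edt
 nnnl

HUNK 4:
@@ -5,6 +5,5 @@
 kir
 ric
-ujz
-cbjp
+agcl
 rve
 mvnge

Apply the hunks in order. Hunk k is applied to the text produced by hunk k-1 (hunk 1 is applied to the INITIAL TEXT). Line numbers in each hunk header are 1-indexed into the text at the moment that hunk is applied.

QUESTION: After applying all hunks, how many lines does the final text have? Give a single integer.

Hunk 1: at line 1 remove [slm,qzthw] add [upzau,rmeor,kqio] -> 15 lines: kvj upzau rmeor kqio kir ric ujz cbjp rve mvnge pkid qbxzi pix nnnl huvyb
Hunk 2: at line 11 remove [qbxzi] add [lvw] -> 15 lines: kvj upzau rmeor kqio kir ric ujz cbjp rve mvnge pkid lvw pix nnnl huvyb
Hunk 3: at line 10 remove [pkid,lvw,pix] add [cdx,jtuzw,edt] -> 15 lines: kvj upzau rmeor kqio kir ric ujz cbjp rve mvnge cdx jtuzw edt nnnl huvyb
Hunk 4: at line 5 remove [ujz,cbjp] add [agcl] -> 14 lines: kvj upzau rmeor kqio kir ric agcl rve mvnge cdx jtuzw edt nnnl huvyb
Final line count: 14

Answer: 14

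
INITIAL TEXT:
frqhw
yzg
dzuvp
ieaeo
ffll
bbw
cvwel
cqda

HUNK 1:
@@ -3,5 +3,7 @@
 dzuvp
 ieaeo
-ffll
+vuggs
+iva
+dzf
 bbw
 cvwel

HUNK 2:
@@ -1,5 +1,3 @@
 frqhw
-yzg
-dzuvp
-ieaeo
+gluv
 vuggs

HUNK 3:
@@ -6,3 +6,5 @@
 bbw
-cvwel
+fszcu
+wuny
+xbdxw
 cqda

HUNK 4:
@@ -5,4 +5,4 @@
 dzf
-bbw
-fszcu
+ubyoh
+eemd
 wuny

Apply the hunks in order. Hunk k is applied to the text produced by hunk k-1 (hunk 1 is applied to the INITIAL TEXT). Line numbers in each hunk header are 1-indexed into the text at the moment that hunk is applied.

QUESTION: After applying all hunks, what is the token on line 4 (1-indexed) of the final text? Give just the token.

Hunk 1: at line 3 remove [ffll] add [vuggs,iva,dzf] -> 10 lines: frqhw yzg dzuvp ieaeo vuggs iva dzf bbw cvwel cqda
Hunk 2: at line 1 remove [yzg,dzuvp,ieaeo] add [gluv] -> 8 lines: frqhw gluv vuggs iva dzf bbw cvwel cqda
Hunk 3: at line 6 remove [cvwel] add [fszcu,wuny,xbdxw] -> 10 lines: frqhw gluv vuggs iva dzf bbw fszcu wuny xbdxw cqda
Hunk 4: at line 5 remove [bbw,fszcu] add [ubyoh,eemd] -> 10 lines: frqhw gluv vuggs iva dzf ubyoh eemd wuny xbdxw cqda
Final line 4: iva

Answer: iva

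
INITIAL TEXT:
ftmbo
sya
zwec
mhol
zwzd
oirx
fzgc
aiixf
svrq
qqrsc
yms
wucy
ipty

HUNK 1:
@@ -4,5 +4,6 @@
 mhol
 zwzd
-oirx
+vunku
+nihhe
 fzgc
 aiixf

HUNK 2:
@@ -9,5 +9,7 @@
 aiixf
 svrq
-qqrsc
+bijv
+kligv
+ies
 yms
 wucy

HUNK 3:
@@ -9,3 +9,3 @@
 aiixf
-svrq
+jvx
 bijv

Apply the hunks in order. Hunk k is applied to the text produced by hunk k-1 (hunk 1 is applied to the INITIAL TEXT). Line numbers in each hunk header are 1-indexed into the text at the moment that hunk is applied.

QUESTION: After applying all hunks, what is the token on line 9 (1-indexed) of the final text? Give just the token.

Hunk 1: at line 4 remove [oirx] add [vunku,nihhe] -> 14 lines: ftmbo sya zwec mhol zwzd vunku nihhe fzgc aiixf svrq qqrsc yms wucy ipty
Hunk 2: at line 9 remove [qqrsc] add [bijv,kligv,ies] -> 16 lines: ftmbo sya zwec mhol zwzd vunku nihhe fzgc aiixf svrq bijv kligv ies yms wucy ipty
Hunk 3: at line 9 remove [svrq] add [jvx] -> 16 lines: ftmbo sya zwec mhol zwzd vunku nihhe fzgc aiixf jvx bijv kligv ies yms wucy ipty
Final line 9: aiixf

Answer: aiixf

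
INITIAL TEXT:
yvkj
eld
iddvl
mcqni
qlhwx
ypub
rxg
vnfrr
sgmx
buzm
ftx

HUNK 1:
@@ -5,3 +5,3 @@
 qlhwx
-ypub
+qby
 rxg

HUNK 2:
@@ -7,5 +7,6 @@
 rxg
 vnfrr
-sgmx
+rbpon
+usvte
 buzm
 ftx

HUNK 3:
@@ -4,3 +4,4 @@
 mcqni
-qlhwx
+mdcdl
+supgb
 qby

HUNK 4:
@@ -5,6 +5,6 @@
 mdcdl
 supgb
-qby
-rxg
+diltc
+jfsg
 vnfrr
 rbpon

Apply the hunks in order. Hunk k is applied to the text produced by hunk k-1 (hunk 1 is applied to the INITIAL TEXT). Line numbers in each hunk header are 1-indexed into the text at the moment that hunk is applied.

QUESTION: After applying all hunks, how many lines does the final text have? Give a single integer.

Hunk 1: at line 5 remove [ypub] add [qby] -> 11 lines: yvkj eld iddvl mcqni qlhwx qby rxg vnfrr sgmx buzm ftx
Hunk 2: at line 7 remove [sgmx] add [rbpon,usvte] -> 12 lines: yvkj eld iddvl mcqni qlhwx qby rxg vnfrr rbpon usvte buzm ftx
Hunk 3: at line 4 remove [qlhwx] add [mdcdl,supgb] -> 13 lines: yvkj eld iddvl mcqni mdcdl supgb qby rxg vnfrr rbpon usvte buzm ftx
Hunk 4: at line 5 remove [qby,rxg] add [diltc,jfsg] -> 13 lines: yvkj eld iddvl mcqni mdcdl supgb diltc jfsg vnfrr rbpon usvte buzm ftx
Final line count: 13

Answer: 13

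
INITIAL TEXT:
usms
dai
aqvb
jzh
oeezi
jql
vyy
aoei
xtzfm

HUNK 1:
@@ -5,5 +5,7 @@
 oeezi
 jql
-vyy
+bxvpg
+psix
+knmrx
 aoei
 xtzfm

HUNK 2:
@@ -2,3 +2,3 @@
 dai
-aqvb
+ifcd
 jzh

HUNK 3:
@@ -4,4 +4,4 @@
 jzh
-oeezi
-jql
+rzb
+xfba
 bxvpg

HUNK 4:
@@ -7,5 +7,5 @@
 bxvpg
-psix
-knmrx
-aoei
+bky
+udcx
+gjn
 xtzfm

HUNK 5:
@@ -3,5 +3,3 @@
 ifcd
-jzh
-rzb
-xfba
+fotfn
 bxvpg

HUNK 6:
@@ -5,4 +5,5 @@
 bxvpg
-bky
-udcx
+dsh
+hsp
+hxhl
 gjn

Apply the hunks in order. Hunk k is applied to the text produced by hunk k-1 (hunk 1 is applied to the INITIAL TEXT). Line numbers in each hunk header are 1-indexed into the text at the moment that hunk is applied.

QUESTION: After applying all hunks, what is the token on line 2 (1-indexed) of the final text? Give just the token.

Hunk 1: at line 5 remove [vyy] add [bxvpg,psix,knmrx] -> 11 lines: usms dai aqvb jzh oeezi jql bxvpg psix knmrx aoei xtzfm
Hunk 2: at line 2 remove [aqvb] add [ifcd] -> 11 lines: usms dai ifcd jzh oeezi jql bxvpg psix knmrx aoei xtzfm
Hunk 3: at line 4 remove [oeezi,jql] add [rzb,xfba] -> 11 lines: usms dai ifcd jzh rzb xfba bxvpg psix knmrx aoei xtzfm
Hunk 4: at line 7 remove [psix,knmrx,aoei] add [bky,udcx,gjn] -> 11 lines: usms dai ifcd jzh rzb xfba bxvpg bky udcx gjn xtzfm
Hunk 5: at line 3 remove [jzh,rzb,xfba] add [fotfn] -> 9 lines: usms dai ifcd fotfn bxvpg bky udcx gjn xtzfm
Hunk 6: at line 5 remove [bky,udcx] add [dsh,hsp,hxhl] -> 10 lines: usms dai ifcd fotfn bxvpg dsh hsp hxhl gjn xtzfm
Final line 2: dai

Answer: dai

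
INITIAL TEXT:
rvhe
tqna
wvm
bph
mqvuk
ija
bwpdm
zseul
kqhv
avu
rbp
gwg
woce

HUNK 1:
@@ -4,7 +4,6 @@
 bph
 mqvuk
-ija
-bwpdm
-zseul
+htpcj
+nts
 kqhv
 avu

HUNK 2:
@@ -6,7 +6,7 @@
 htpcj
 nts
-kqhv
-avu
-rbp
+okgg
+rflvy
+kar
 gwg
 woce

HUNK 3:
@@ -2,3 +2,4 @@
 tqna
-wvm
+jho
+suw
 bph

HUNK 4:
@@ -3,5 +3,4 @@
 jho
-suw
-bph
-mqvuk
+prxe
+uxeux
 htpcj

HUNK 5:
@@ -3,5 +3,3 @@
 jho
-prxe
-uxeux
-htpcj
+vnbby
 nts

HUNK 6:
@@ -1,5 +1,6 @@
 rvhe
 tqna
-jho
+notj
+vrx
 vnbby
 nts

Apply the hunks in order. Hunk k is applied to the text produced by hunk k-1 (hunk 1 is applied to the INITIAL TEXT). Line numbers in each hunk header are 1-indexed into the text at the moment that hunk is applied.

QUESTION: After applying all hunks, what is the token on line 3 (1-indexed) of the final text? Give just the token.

Answer: notj

Derivation:
Hunk 1: at line 4 remove [ija,bwpdm,zseul] add [htpcj,nts] -> 12 lines: rvhe tqna wvm bph mqvuk htpcj nts kqhv avu rbp gwg woce
Hunk 2: at line 6 remove [kqhv,avu,rbp] add [okgg,rflvy,kar] -> 12 lines: rvhe tqna wvm bph mqvuk htpcj nts okgg rflvy kar gwg woce
Hunk 3: at line 2 remove [wvm] add [jho,suw] -> 13 lines: rvhe tqna jho suw bph mqvuk htpcj nts okgg rflvy kar gwg woce
Hunk 4: at line 3 remove [suw,bph,mqvuk] add [prxe,uxeux] -> 12 lines: rvhe tqna jho prxe uxeux htpcj nts okgg rflvy kar gwg woce
Hunk 5: at line 3 remove [prxe,uxeux,htpcj] add [vnbby] -> 10 lines: rvhe tqna jho vnbby nts okgg rflvy kar gwg woce
Hunk 6: at line 1 remove [jho] add [notj,vrx] -> 11 lines: rvhe tqna notj vrx vnbby nts okgg rflvy kar gwg woce
Final line 3: notj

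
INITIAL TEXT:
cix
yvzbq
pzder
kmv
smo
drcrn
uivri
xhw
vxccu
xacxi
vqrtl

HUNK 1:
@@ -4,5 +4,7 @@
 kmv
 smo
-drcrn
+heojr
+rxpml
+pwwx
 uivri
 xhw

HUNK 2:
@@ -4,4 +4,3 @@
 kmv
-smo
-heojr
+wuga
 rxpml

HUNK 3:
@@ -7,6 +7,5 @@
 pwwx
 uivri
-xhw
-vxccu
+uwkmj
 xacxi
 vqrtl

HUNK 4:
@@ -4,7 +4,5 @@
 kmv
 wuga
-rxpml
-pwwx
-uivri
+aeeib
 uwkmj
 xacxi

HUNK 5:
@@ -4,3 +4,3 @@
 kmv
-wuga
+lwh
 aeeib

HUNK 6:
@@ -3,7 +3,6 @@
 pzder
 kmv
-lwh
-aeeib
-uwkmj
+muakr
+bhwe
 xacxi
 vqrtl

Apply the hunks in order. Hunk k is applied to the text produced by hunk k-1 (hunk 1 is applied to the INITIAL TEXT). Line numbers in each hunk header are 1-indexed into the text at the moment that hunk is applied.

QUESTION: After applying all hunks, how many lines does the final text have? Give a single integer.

Hunk 1: at line 4 remove [drcrn] add [heojr,rxpml,pwwx] -> 13 lines: cix yvzbq pzder kmv smo heojr rxpml pwwx uivri xhw vxccu xacxi vqrtl
Hunk 2: at line 4 remove [smo,heojr] add [wuga] -> 12 lines: cix yvzbq pzder kmv wuga rxpml pwwx uivri xhw vxccu xacxi vqrtl
Hunk 3: at line 7 remove [xhw,vxccu] add [uwkmj] -> 11 lines: cix yvzbq pzder kmv wuga rxpml pwwx uivri uwkmj xacxi vqrtl
Hunk 4: at line 4 remove [rxpml,pwwx,uivri] add [aeeib] -> 9 lines: cix yvzbq pzder kmv wuga aeeib uwkmj xacxi vqrtl
Hunk 5: at line 4 remove [wuga] add [lwh] -> 9 lines: cix yvzbq pzder kmv lwh aeeib uwkmj xacxi vqrtl
Hunk 6: at line 3 remove [lwh,aeeib,uwkmj] add [muakr,bhwe] -> 8 lines: cix yvzbq pzder kmv muakr bhwe xacxi vqrtl
Final line count: 8

Answer: 8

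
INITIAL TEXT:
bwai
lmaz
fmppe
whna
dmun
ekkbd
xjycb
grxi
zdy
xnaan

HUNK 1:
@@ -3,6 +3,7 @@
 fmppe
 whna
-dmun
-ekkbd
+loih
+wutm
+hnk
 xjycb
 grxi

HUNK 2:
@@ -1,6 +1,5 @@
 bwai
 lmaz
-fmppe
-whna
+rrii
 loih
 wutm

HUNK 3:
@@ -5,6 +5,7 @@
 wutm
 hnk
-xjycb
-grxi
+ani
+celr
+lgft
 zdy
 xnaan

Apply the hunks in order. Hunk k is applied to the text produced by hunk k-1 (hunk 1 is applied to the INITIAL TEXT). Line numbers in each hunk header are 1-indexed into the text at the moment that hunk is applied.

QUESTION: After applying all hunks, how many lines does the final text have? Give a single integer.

Hunk 1: at line 3 remove [dmun,ekkbd] add [loih,wutm,hnk] -> 11 lines: bwai lmaz fmppe whna loih wutm hnk xjycb grxi zdy xnaan
Hunk 2: at line 1 remove [fmppe,whna] add [rrii] -> 10 lines: bwai lmaz rrii loih wutm hnk xjycb grxi zdy xnaan
Hunk 3: at line 5 remove [xjycb,grxi] add [ani,celr,lgft] -> 11 lines: bwai lmaz rrii loih wutm hnk ani celr lgft zdy xnaan
Final line count: 11

Answer: 11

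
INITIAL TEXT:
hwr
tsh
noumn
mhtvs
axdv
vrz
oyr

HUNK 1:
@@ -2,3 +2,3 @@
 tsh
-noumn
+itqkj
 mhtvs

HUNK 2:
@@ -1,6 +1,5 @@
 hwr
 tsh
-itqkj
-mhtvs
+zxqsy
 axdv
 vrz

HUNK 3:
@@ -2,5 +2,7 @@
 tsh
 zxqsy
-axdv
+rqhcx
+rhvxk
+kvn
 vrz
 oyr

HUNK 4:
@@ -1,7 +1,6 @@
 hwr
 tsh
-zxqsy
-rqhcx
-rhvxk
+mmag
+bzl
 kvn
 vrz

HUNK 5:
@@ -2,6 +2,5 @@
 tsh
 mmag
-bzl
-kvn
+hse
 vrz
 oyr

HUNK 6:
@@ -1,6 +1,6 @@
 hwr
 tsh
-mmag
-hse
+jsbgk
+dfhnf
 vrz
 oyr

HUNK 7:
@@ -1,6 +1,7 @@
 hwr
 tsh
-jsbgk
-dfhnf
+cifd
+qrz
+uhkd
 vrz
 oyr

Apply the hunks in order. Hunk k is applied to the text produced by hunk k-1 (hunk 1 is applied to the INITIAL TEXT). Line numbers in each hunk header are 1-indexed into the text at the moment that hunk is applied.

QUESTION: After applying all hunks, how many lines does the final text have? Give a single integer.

Answer: 7

Derivation:
Hunk 1: at line 2 remove [noumn] add [itqkj] -> 7 lines: hwr tsh itqkj mhtvs axdv vrz oyr
Hunk 2: at line 1 remove [itqkj,mhtvs] add [zxqsy] -> 6 lines: hwr tsh zxqsy axdv vrz oyr
Hunk 3: at line 2 remove [axdv] add [rqhcx,rhvxk,kvn] -> 8 lines: hwr tsh zxqsy rqhcx rhvxk kvn vrz oyr
Hunk 4: at line 1 remove [zxqsy,rqhcx,rhvxk] add [mmag,bzl] -> 7 lines: hwr tsh mmag bzl kvn vrz oyr
Hunk 5: at line 2 remove [bzl,kvn] add [hse] -> 6 lines: hwr tsh mmag hse vrz oyr
Hunk 6: at line 1 remove [mmag,hse] add [jsbgk,dfhnf] -> 6 lines: hwr tsh jsbgk dfhnf vrz oyr
Hunk 7: at line 1 remove [jsbgk,dfhnf] add [cifd,qrz,uhkd] -> 7 lines: hwr tsh cifd qrz uhkd vrz oyr
Final line count: 7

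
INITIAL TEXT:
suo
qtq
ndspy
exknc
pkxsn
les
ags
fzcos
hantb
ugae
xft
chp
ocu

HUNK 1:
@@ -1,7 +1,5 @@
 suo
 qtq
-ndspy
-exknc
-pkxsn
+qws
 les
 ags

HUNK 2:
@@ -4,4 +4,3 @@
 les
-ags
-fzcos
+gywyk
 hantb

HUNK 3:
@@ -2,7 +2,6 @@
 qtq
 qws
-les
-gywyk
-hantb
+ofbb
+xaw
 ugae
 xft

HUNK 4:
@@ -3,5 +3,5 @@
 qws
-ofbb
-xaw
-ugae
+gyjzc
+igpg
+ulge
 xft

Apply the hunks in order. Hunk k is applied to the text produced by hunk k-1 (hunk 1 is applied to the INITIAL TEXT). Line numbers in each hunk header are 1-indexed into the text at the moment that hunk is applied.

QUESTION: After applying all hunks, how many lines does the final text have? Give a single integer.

Answer: 9

Derivation:
Hunk 1: at line 1 remove [ndspy,exknc,pkxsn] add [qws] -> 11 lines: suo qtq qws les ags fzcos hantb ugae xft chp ocu
Hunk 2: at line 4 remove [ags,fzcos] add [gywyk] -> 10 lines: suo qtq qws les gywyk hantb ugae xft chp ocu
Hunk 3: at line 2 remove [les,gywyk,hantb] add [ofbb,xaw] -> 9 lines: suo qtq qws ofbb xaw ugae xft chp ocu
Hunk 4: at line 3 remove [ofbb,xaw,ugae] add [gyjzc,igpg,ulge] -> 9 lines: suo qtq qws gyjzc igpg ulge xft chp ocu
Final line count: 9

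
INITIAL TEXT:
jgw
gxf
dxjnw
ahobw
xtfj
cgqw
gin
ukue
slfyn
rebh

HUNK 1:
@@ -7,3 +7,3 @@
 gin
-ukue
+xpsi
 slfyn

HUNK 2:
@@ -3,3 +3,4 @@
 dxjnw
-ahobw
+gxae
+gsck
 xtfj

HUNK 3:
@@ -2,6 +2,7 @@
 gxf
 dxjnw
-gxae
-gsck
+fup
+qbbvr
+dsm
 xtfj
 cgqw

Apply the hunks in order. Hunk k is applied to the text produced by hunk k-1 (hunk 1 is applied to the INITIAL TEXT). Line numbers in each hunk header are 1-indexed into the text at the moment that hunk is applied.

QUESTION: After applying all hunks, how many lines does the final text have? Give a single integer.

Hunk 1: at line 7 remove [ukue] add [xpsi] -> 10 lines: jgw gxf dxjnw ahobw xtfj cgqw gin xpsi slfyn rebh
Hunk 2: at line 3 remove [ahobw] add [gxae,gsck] -> 11 lines: jgw gxf dxjnw gxae gsck xtfj cgqw gin xpsi slfyn rebh
Hunk 3: at line 2 remove [gxae,gsck] add [fup,qbbvr,dsm] -> 12 lines: jgw gxf dxjnw fup qbbvr dsm xtfj cgqw gin xpsi slfyn rebh
Final line count: 12

Answer: 12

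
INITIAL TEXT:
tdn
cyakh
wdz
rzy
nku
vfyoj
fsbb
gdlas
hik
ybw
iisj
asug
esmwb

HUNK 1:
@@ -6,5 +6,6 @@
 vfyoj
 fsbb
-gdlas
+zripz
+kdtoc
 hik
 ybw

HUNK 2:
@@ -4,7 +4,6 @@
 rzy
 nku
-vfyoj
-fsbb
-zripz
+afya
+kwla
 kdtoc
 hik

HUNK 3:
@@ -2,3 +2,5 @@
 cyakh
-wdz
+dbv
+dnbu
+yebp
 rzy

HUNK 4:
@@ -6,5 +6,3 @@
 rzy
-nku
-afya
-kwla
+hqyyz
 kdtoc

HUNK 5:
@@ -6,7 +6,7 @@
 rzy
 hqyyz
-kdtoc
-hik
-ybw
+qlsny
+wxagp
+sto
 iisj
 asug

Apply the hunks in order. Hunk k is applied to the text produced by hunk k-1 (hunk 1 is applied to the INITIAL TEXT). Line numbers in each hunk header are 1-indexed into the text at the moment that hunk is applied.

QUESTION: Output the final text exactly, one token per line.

Answer: tdn
cyakh
dbv
dnbu
yebp
rzy
hqyyz
qlsny
wxagp
sto
iisj
asug
esmwb

Derivation:
Hunk 1: at line 6 remove [gdlas] add [zripz,kdtoc] -> 14 lines: tdn cyakh wdz rzy nku vfyoj fsbb zripz kdtoc hik ybw iisj asug esmwb
Hunk 2: at line 4 remove [vfyoj,fsbb,zripz] add [afya,kwla] -> 13 lines: tdn cyakh wdz rzy nku afya kwla kdtoc hik ybw iisj asug esmwb
Hunk 3: at line 2 remove [wdz] add [dbv,dnbu,yebp] -> 15 lines: tdn cyakh dbv dnbu yebp rzy nku afya kwla kdtoc hik ybw iisj asug esmwb
Hunk 4: at line 6 remove [nku,afya,kwla] add [hqyyz] -> 13 lines: tdn cyakh dbv dnbu yebp rzy hqyyz kdtoc hik ybw iisj asug esmwb
Hunk 5: at line 6 remove [kdtoc,hik,ybw] add [qlsny,wxagp,sto] -> 13 lines: tdn cyakh dbv dnbu yebp rzy hqyyz qlsny wxagp sto iisj asug esmwb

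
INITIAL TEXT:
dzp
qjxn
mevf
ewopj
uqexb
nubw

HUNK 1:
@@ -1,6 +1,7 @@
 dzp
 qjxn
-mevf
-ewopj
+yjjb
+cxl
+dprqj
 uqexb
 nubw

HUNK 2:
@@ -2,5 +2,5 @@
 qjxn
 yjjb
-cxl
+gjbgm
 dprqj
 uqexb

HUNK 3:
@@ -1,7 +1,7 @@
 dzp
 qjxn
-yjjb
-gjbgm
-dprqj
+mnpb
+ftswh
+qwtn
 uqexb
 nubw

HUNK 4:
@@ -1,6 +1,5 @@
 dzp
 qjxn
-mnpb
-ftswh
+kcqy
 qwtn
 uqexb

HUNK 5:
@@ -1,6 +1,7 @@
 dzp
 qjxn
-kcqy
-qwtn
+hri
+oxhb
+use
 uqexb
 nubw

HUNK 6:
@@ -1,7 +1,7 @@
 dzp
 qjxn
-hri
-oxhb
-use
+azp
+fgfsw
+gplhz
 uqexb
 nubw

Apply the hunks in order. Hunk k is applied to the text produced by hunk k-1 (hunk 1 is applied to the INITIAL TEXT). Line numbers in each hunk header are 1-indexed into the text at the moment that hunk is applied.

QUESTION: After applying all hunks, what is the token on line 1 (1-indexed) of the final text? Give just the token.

Hunk 1: at line 1 remove [mevf,ewopj] add [yjjb,cxl,dprqj] -> 7 lines: dzp qjxn yjjb cxl dprqj uqexb nubw
Hunk 2: at line 2 remove [cxl] add [gjbgm] -> 7 lines: dzp qjxn yjjb gjbgm dprqj uqexb nubw
Hunk 3: at line 1 remove [yjjb,gjbgm,dprqj] add [mnpb,ftswh,qwtn] -> 7 lines: dzp qjxn mnpb ftswh qwtn uqexb nubw
Hunk 4: at line 1 remove [mnpb,ftswh] add [kcqy] -> 6 lines: dzp qjxn kcqy qwtn uqexb nubw
Hunk 5: at line 1 remove [kcqy,qwtn] add [hri,oxhb,use] -> 7 lines: dzp qjxn hri oxhb use uqexb nubw
Hunk 6: at line 1 remove [hri,oxhb,use] add [azp,fgfsw,gplhz] -> 7 lines: dzp qjxn azp fgfsw gplhz uqexb nubw
Final line 1: dzp

Answer: dzp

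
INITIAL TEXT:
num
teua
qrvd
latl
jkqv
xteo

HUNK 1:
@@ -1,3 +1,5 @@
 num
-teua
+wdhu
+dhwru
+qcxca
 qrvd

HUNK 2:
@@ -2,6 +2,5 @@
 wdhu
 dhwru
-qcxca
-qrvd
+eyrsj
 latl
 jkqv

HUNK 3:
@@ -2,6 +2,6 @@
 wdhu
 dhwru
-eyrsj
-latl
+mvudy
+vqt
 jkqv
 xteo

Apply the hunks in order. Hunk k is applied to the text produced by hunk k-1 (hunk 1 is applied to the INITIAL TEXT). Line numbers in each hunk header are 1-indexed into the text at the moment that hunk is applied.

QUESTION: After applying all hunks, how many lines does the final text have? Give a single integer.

Answer: 7

Derivation:
Hunk 1: at line 1 remove [teua] add [wdhu,dhwru,qcxca] -> 8 lines: num wdhu dhwru qcxca qrvd latl jkqv xteo
Hunk 2: at line 2 remove [qcxca,qrvd] add [eyrsj] -> 7 lines: num wdhu dhwru eyrsj latl jkqv xteo
Hunk 3: at line 2 remove [eyrsj,latl] add [mvudy,vqt] -> 7 lines: num wdhu dhwru mvudy vqt jkqv xteo
Final line count: 7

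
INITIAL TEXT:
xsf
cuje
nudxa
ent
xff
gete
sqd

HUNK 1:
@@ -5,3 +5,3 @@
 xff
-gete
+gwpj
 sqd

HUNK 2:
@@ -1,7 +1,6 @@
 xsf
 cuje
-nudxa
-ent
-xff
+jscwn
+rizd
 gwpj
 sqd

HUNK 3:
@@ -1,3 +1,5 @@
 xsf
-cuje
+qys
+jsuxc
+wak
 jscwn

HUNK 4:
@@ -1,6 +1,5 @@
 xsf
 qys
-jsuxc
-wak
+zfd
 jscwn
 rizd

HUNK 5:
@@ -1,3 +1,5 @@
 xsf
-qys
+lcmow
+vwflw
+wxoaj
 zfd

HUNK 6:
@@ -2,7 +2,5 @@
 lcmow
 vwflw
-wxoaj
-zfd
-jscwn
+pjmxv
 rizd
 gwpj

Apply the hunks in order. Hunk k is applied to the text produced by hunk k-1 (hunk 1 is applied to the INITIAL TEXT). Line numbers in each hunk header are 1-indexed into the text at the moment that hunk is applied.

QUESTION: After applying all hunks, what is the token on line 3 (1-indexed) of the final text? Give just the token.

Hunk 1: at line 5 remove [gete] add [gwpj] -> 7 lines: xsf cuje nudxa ent xff gwpj sqd
Hunk 2: at line 1 remove [nudxa,ent,xff] add [jscwn,rizd] -> 6 lines: xsf cuje jscwn rizd gwpj sqd
Hunk 3: at line 1 remove [cuje] add [qys,jsuxc,wak] -> 8 lines: xsf qys jsuxc wak jscwn rizd gwpj sqd
Hunk 4: at line 1 remove [jsuxc,wak] add [zfd] -> 7 lines: xsf qys zfd jscwn rizd gwpj sqd
Hunk 5: at line 1 remove [qys] add [lcmow,vwflw,wxoaj] -> 9 lines: xsf lcmow vwflw wxoaj zfd jscwn rizd gwpj sqd
Hunk 6: at line 2 remove [wxoaj,zfd,jscwn] add [pjmxv] -> 7 lines: xsf lcmow vwflw pjmxv rizd gwpj sqd
Final line 3: vwflw

Answer: vwflw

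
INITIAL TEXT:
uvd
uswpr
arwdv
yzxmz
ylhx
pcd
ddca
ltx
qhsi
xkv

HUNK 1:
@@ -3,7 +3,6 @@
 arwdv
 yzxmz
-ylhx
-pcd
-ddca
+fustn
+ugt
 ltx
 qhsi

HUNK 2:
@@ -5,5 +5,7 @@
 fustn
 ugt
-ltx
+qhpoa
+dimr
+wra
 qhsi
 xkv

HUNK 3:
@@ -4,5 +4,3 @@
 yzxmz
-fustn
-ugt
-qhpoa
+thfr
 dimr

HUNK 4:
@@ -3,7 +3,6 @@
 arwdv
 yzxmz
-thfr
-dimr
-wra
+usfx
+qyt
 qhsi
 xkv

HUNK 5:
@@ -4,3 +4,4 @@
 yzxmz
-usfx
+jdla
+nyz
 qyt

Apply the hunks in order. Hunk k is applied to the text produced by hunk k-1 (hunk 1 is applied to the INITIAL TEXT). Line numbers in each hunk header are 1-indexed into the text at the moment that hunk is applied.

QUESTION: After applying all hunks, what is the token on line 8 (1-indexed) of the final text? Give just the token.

Hunk 1: at line 3 remove [ylhx,pcd,ddca] add [fustn,ugt] -> 9 lines: uvd uswpr arwdv yzxmz fustn ugt ltx qhsi xkv
Hunk 2: at line 5 remove [ltx] add [qhpoa,dimr,wra] -> 11 lines: uvd uswpr arwdv yzxmz fustn ugt qhpoa dimr wra qhsi xkv
Hunk 3: at line 4 remove [fustn,ugt,qhpoa] add [thfr] -> 9 lines: uvd uswpr arwdv yzxmz thfr dimr wra qhsi xkv
Hunk 4: at line 3 remove [thfr,dimr,wra] add [usfx,qyt] -> 8 lines: uvd uswpr arwdv yzxmz usfx qyt qhsi xkv
Hunk 5: at line 4 remove [usfx] add [jdla,nyz] -> 9 lines: uvd uswpr arwdv yzxmz jdla nyz qyt qhsi xkv
Final line 8: qhsi

Answer: qhsi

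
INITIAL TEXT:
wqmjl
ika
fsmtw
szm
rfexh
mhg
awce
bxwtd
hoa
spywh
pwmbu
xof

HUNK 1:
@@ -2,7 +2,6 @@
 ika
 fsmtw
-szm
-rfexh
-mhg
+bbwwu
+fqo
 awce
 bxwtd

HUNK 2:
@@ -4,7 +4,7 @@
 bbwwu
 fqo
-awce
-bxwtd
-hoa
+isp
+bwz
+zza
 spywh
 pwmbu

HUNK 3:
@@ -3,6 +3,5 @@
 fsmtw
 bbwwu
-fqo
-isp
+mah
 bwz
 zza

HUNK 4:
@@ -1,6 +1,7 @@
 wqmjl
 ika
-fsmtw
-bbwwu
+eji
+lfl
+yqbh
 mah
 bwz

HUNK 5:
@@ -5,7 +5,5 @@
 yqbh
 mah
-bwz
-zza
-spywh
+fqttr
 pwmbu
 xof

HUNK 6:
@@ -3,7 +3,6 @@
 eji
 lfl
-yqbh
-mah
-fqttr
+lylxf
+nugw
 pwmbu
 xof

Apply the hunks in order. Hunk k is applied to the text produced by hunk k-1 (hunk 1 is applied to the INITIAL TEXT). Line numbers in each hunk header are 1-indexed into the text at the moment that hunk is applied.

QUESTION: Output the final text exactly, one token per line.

Answer: wqmjl
ika
eji
lfl
lylxf
nugw
pwmbu
xof

Derivation:
Hunk 1: at line 2 remove [szm,rfexh,mhg] add [bbwwu,fqo] -> 11 lines: wqmjl ika fsmtw bbwwu fqo awce bxwtd hoa spywh pwmbu xof
Hunk 2: at line 4 remove [awce,bxwtd,hoa] add [isp,bwz,zza] -> 11 lines: wqmjl ika fsmtw bbwwu fqo isp bwz zza spywh pwmbu xof
Hunk 3: at line 3 remove [fqo,isp] add [mah] -> 10 lines: wqmjl ika fsmtw bbwwu mah bwz zza spywh pwmbu xof
Hunk 4: at line 1 remove [fsmtw,bbwwu] add [eji,lfl,yqbh] -> 11 lines: wqmjl ika eji lfl yqbh mah bwz zza spywh pwmbu xof
Hunk 5: at line 5 remove [bwz,zza,spywh] add [fqttr] -> 9 lines: wqmjl ika eji lfl yqbh mah fqttr pwmbu xof
Hunk 6: at line 3 remove [yqbh,mah,fqttr] add [lylxf,nugw] -> 8 lines: wqmjl ika eji lfl lylxf nugw pwmbu xof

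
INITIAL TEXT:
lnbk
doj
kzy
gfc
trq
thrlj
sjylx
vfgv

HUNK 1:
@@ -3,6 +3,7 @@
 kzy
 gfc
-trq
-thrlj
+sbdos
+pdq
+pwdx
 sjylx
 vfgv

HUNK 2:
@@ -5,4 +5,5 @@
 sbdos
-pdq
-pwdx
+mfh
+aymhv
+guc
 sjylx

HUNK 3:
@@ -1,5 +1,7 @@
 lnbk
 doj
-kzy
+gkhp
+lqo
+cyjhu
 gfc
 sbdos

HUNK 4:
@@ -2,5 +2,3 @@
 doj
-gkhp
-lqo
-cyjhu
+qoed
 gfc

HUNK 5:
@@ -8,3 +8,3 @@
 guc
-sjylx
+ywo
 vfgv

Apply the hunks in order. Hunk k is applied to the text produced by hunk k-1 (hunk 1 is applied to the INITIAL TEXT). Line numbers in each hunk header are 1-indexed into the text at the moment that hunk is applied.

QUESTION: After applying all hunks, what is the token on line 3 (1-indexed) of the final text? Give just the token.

Hunk 1: at line 3 remove [trq,thrlj] add [sbdos,pdq,pwdx] -> 9 lines: lnbk doj kzy gfc sbdos pdq pwdx sjylx vfgv
Hunk 2: at line 5 remove [pdq,pwdx] add [mfh,aymhv,guc] -> 10 lines: lnbk doj kzy gfc sbdos mfh aymhv guc sjylx vfgv
Hunk 3: at line 1 remove [kzy] add [gkhp,lqo,cyjhu] -> 12 lines: lnbk doj gkhp lqo cyjhu gfc sbdos mfh aymhv guc sjylx vfgv
Hunk 4: at line 2 remove [gkhp,lqo,cyjhu] add [qoed] -> 10 lines: lnbk doj qoed gfc sbdos mfh aymhv guc sjylx vfgv
Hunk 5: at line 8 remove [sjylx] add [ywo] -> 10 lines: lnbk doj qoed gfc sbdos mfh aymhv guc ywo vfgv
Final line 3: qoed

Answer: qoed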